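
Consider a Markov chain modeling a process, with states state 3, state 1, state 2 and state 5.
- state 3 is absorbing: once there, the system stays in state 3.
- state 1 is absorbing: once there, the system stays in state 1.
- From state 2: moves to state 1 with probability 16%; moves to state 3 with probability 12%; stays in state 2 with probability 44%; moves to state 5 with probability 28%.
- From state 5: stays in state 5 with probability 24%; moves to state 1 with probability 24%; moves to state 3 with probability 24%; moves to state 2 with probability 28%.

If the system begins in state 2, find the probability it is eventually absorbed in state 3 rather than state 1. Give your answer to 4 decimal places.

0.4562

Let h(s) be the probability of absorption at state 3 starting from transient state s. Then h(state 3) = 1 and h(state 1) = 0. By first-step analysis:
h(state 2) = 0.12·1 + 0.16·0 + 0.44·h(state 2) + 0.28·h(state 5)
h(state 5) = 0.24·1 + 0.24·0 + 0.28·h(state 2) + 0.24·h(state 5)
Solving: h(state 2) = 0.4562, h(state 5) = 0.4839.
Starting from state 2, the probability is 0.4562.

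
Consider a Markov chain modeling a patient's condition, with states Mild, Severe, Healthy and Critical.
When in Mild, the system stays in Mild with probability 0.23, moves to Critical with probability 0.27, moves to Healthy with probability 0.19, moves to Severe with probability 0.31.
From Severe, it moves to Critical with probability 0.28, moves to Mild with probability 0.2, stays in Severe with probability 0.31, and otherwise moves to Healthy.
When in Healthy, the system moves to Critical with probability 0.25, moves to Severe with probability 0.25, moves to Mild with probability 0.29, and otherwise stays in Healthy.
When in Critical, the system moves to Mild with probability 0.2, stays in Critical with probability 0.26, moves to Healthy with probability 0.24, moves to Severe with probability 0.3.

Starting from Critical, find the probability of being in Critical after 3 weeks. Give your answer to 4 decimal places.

Propagate the distribution vector 3 weeks from Critical.
After 0 weeks: (0.0000, 0.0000, 0.0000, 1.0000)
After 1 week: (0.2000, 0.3000, 0.2400, 0.2600)
After 2 weeks: (0.2276, 0.2930, 0.2138, 0.2656)
After 3 weeks: (0.2261, 0.2945, 0.2134, 0.2660)
P(in Critical after 3 weeks) = 0.2660

0.2660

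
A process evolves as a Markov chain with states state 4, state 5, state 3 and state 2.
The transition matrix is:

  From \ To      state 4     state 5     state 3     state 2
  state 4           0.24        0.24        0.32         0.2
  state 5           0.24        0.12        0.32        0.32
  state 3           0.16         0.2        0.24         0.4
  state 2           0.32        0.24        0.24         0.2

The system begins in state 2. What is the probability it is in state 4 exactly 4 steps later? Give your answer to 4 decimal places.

0.2405

Propagate the distribution vector 4 steps from state 2.
After 0 steps: (0.0000, 0.0000, 0.0000, 1.0000)
After 1 step: (0.3200, 0.2400, 0.2400, 0.2000)
After 2 steps: (0.2368, 0.2016, 0.2848, 0.2768)
After 3 steps: (0.2394, 0.2044, 0.2751, 0.2812)
After 4 steps: (0.2405, 0.2045, 0.2755, 0.2795)
P(in state 4 after 4 steps) = 0.2405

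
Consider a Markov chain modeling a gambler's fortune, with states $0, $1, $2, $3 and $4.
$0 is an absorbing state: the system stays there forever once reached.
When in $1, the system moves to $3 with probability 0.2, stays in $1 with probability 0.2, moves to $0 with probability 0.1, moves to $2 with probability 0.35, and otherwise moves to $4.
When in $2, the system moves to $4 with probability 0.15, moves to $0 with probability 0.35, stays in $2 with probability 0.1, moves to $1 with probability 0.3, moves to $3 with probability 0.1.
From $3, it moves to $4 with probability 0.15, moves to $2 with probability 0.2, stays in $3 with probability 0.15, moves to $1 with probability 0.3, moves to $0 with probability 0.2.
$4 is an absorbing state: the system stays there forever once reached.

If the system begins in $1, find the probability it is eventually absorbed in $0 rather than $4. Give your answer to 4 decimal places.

0.5476

Let h(s) be the probability of absorption at $0 starting from transient state s. Then h($0) = 1 and h($4) = 0. By first-step analysis:
h($1) = 0.1·1 + 0.2·h($1) + 0.35·h($2) + 0.2·h($3) + 0.15·0
h($2) = 0.35·1 + 0.3·h($1) + 0.1·h($2) + 0.1·h($3) + 0.15·0
h($3) = 0.2·1 + 0.3·h($1) + 0.2·h($2) + 0.15·h($3) + 0.15·0
Solving: h($1) = 0.5476, h($2) = 0.6357, h($3) = 0.5782.
Starting from $1, the probability is 0.5476.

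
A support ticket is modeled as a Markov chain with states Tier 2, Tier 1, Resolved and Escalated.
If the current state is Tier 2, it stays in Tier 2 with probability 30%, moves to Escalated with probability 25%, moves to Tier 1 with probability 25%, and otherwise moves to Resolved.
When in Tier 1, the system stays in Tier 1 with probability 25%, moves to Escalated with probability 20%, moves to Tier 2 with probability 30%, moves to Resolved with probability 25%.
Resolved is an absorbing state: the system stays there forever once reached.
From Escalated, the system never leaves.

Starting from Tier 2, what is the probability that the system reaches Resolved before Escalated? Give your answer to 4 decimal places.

Let h(s) be the probability of absorption at Resolved starting from transient state s. Then h(Resolved) = 1 and h(Escalated) = 0. By first-step analysis:
h(Tier 2) = 0.3·h(Tier 2) + 0.25·h(Tier 1) + 0.2·1 + 0.25·0
h(Tier 1) = 0.3·h(Tier 2) + 0.25·h(Tier 1) + 0.25·1 + 0.2·0
Solving: h(Tier 2) = 0.4722, h(Tier 1) = 0.5222.
Starting from Tier 2, the probability is 0.4722.

0.4722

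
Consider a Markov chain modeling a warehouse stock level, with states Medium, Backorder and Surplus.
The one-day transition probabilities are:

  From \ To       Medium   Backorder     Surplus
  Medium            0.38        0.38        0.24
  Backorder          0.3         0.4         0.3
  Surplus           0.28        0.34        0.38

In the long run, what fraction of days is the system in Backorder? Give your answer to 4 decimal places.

Let the stationary distribution be π with π = πP and π_1 + π_2 + π_3 = 1.
π_1 = 0.38·π_1 + 0.3·π_2 + 0.28·π_3
π_2 = 0.38·π_1 + 0.4·π_2 + 0.34·π_3
Solving with the normalization constraint gives π = (0.3195, 0.3753, 0.3053).
So the stationary probability of Backorder is 0.3753.

0.3753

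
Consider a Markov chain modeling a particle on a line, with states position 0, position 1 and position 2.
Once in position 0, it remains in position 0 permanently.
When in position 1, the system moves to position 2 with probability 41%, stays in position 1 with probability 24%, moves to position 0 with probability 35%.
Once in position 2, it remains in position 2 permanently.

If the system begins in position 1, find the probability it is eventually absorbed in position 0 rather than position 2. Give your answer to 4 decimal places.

0.4605

Let h(s) be the probability of absorption at position 0 starting from transient state s. Then h(position 0) = 1 and h(position 2) = 0. By first-step analysis:
h(position 1) = 0.35·1 + 0.24·h(position 1) + 0.41·0
Solving: h(position 1) = 0.4605.
Starting from position 1, the probability is 0.4605.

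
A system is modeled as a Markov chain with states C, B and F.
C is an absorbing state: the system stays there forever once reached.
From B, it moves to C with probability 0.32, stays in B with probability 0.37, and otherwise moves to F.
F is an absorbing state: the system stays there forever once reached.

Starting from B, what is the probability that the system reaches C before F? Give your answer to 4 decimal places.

Let h(s) be the probability of absorption at C starting from transient state s. Then h(C) = 1 and h(F) = 0. By first-step analysis:
h(B) = 0.32·1 + 0.37·h(B) + 0.31·0
Solving: h(B) = 0.5079.
Starting from B, the probability is 0.5079.

0.5079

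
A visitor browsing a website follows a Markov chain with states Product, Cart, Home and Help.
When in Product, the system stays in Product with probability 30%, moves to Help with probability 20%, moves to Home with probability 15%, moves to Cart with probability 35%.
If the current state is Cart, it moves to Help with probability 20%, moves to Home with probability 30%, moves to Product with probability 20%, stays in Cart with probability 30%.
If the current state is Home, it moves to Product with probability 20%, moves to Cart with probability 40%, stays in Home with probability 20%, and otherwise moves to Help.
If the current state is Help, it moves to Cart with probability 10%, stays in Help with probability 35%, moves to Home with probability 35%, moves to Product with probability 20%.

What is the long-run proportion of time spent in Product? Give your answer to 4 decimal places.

0.2222

Let the stationary distribution be π with π = πP and π_1 + π_2 + π_3 + π_4 = 1.
π_1 = 0.3·π_1 + 0.2·π_2 + 0.2·π_3 + 0.2·π_4
π_2 = 0.35·π_1 + 0.3·π_2 + 0.4·π_3 + 0.1·π_4
π_3 = 0.15·π_1 + 0.3·π_2 + 0.2·π_3 + 0.35·π_4
Solving with the normalization constraint gives π = (0.2222, 0.2894, 0.2531, 0.2353).
So the stationary probability of Product is 0.2222.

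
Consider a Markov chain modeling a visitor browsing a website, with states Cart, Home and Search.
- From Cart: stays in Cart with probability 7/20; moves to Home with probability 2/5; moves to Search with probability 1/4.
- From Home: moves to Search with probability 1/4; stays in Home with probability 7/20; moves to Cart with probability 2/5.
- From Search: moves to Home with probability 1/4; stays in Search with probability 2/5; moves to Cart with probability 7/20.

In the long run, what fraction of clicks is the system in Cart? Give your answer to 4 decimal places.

Let the stationary distribution be π with π = πP and π_1 + π_2 + π_3 = 1.
π_1 = 0.35·π_1 + 0.4·π_2 + 0.35·π_3
π_2 = 0.4·π_1 + 0.35·π_2 + 0.25·π_3
Solving with the normalization constraint gives π = (0.3669, 0.3389, 0.2941).
So the stationary probability of Cart is 0.3669.

0.3669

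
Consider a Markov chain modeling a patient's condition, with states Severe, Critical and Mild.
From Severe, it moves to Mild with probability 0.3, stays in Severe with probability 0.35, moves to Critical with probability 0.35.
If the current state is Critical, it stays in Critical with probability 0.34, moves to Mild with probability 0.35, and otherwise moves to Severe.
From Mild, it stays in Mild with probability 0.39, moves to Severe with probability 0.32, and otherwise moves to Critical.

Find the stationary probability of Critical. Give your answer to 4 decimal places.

0.3259

Let the stationary distribution be π with π = πP and π_1 + π_2 + π_3 = 1.
π_1 = 0.35·π_1 + 0.31·π_2 + 0.32·π_3
π_2 = 0.35·π_1 + 0.34·π_2 + 0.29·π_3
Solving with the normalization constraint gives π = (0.3265, 0.3259, 0.3476).
So the stationary probability of Critical is 0.3259.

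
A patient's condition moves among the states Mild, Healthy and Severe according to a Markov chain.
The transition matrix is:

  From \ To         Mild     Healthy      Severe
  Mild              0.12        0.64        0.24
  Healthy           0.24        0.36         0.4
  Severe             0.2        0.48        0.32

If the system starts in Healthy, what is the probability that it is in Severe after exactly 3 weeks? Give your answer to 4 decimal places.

0.3424

Propagate the distribution vector 3 weeks from Healthy.
After 0 weeks: (0.0000, 1.0000, 0.0000)
After 1 week: (0.2400, 0.3600, 0.4000)
After 2 weeks: (0.1952, 0.4752, 0.3296)
After 3 weeks: (0.2034, 0.4542, 0.3424)
P(in Severe after 3 weeks) = 0.3424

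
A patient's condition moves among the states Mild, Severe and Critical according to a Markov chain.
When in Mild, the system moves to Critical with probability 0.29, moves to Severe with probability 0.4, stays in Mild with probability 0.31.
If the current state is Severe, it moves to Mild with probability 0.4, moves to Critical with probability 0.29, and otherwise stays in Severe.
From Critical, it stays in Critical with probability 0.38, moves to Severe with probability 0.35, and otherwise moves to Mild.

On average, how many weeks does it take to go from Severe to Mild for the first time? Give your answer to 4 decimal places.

Let t(s) be the expected number of weeks to first reach Mild from state s, with t(Mild) = 0. Conditioning on the first week:
t(Severe) = 1 + 0.31·t(Severe) + 0.29·t(Critical)
t(Critical) = 1 + 0.35·t(Severe) + 0.38·t(Critical)
Solving: t(Severe) = 2.7888, t(Critical) = 3.1873.
Expected weeks from Severe to Mild: 2.7888.

2.7888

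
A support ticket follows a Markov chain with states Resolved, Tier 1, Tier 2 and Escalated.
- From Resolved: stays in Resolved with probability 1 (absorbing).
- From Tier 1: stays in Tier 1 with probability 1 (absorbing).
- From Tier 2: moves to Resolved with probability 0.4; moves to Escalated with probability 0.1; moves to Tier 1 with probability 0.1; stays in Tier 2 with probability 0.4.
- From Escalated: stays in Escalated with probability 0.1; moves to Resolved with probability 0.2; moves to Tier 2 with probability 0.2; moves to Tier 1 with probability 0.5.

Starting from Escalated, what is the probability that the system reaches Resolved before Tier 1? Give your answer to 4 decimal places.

Let h(s) be the probability of absorption at Resolved starting from transient state s. Then h(Resolved) = 1 and h(Tier 1) = 0. By first-step analysis:
h(Tier 2) = 0.4·1 + 0.1·0 + 0.4·h(Tier 2) + 0.1·h(Escalated)
h(Escalated) = 0.2·1 + 0.5·0 + 0.2·h(Tier 2) + 0.1·h(Escalated)
Solving: h(Tier 2) = 0.7308, h(Escalated) = 0.3846.
Starting from Escalated, the probability is 0.3846.

0.3846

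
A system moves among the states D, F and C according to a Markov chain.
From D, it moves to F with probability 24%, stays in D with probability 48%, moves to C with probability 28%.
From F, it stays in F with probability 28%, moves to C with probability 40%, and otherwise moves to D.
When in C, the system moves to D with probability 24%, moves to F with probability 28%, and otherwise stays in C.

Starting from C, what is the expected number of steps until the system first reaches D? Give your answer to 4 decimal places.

Let t(s) be the expected number of steps to first reach D from state s, with t(D) = 0. Conditioning on the first step:
t(F) = 1 + 0.28·t(F) + 0.4·t(C)
t(C) = 1 + 0.28·t(F) + 0.48·t(C)
Solving: t(F) = 3.5061, t(C) = 3.8110.
Expected steps from C to D: 3.8110.

3.8110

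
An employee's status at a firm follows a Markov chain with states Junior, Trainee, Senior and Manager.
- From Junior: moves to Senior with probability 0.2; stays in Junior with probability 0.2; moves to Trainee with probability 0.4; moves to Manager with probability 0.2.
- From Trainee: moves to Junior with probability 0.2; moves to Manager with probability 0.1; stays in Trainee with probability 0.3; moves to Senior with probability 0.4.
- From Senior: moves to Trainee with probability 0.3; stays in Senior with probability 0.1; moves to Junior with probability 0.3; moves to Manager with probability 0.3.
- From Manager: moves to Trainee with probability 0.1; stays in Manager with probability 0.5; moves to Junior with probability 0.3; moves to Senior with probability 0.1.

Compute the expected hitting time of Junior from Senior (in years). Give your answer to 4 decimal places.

3.6190

Let t(s) be the expected number of years to first reach Junior from state s, with t(Junior) = 0. Conditioning on the first year:
t(Trainee) = 1 + 0.3·t(Trainee) + 0.4·t(Senior) + 0.1·t(Manager)
t(Senior) = 1 + 0.3·t(Trainee) + 0.1·t(Senior) + 0.3·t(Manager)
t(Manager) = 1 + 0.1·t(Trainee) + 0.1·t(Senior) + 0.5·t(Manager)
Solving: t(Trainee) = 4.0000, t(Senior) = 3.6190, t(Manager) = 3.5238.
Expected years from Senior to Junior: 3.6190.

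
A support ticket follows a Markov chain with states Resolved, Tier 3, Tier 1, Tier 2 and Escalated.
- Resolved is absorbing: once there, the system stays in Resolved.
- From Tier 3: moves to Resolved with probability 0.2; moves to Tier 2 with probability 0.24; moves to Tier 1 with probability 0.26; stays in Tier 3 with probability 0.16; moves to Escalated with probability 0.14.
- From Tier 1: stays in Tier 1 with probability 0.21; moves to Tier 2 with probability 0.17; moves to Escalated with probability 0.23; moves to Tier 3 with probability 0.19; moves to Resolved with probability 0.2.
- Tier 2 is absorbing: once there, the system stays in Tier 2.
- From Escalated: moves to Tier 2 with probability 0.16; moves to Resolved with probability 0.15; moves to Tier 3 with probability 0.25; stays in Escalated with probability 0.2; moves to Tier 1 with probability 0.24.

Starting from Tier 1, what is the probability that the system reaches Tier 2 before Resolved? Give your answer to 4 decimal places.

Let h(s) be the probability of absorption at Tier 2 starting from transient state s. Then h(Tier 2) = 1 and h(Resolved) = 0. By first-step analysis:
h(Tier 3) = 0.2·0 + 0.16·h(Tier 3) + 0.26·h(Tier 1) + 0.24·1 + 0.14·h(Escalated)
h(Tier 1) = 0.2·0 + 0.19·h(Tier 3) + 0.21·h(Tier 1) + 0.17·1 + 0.23·h(Escalated)
h(Escalated) = 0.15·0 + 0.25·h(Tier 3) + 0.24·h(Tier 1) + 0.16·1 + 0.2·h(Escalated)
Solving: h(Tier 3) = 0.5221, h(Tier 1) = 0.4892, h(Escalated) = 0.5099.
Starting from Tier 1, the probability is 0.4892.

0.4892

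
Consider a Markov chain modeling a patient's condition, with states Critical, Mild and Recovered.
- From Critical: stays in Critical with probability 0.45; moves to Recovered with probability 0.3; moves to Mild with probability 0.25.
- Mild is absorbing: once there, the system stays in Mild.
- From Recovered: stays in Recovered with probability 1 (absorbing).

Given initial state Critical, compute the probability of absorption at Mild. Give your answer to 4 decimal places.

Let h(s) be the probability of absorption at Mild starting from transient state s. Then h(Mild) = 1 and h(Recovered) = 0. By first-step analysis:
h(Critical) = 0.45·h(Critical) + 0.25·1 + 0.3·0
Solving: h(Critical) = 0.4545.
Starting from Critical, the probability is 0.4545.

0.4545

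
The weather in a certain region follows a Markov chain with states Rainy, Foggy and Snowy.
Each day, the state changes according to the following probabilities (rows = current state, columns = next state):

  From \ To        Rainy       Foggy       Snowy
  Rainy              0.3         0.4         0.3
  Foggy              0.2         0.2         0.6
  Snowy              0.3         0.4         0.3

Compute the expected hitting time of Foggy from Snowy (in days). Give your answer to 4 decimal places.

Let t(s) be the expected number of days to first reach Foggy from state s, with t(Foggy) = 0. Conditioning on the first day:
t(Rainy) = 1 + 0.3·t(Rainy) + 0.3·t(Snowy)
t(Snowy) = 1 + 0.3·t(Rainy) + 0.3·t(Snowy)
Solving: t(Rainy) = 2.5000, t(Snowy) = 2.5000.
Expected days from Snowy to Foggy: 2.5000.

2.5000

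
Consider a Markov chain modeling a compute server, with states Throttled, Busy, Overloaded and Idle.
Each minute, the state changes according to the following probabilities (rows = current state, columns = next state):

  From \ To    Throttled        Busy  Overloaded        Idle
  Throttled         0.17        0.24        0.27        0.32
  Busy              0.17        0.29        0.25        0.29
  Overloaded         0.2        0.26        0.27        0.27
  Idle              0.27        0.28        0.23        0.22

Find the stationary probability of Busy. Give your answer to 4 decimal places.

Let the stationary distribution be π with π = πP and π_1 + π_2 + π_3 + π_4 = 1.
π_1 = 0.17·π_1 + 0.17·π_2 + 0.2·π_3 + 0.27·π_4
π_2 = 0.24·π_1 + 0.29·π_2 + 0.26·π_3 + 0.28·π_4
π_3 = 0.27·π_1 + 0.25·π_2 + 0.27·π_3 + 0.23·π_4
Solving with the normalization constraint gives π = (0.2048, 0.2694, 0.2537, 0.2720).
So the stationary probability of Busy is 0.2694.

0.2694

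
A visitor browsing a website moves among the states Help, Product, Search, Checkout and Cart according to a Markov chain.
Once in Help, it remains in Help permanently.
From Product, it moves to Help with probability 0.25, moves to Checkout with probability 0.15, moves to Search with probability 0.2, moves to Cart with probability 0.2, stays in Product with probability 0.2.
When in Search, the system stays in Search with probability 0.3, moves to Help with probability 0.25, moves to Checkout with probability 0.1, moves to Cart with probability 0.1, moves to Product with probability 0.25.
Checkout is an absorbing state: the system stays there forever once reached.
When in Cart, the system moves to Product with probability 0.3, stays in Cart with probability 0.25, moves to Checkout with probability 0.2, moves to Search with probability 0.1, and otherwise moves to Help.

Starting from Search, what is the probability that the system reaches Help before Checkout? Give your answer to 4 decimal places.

0.6497

Let h(s) be the probability of absorption at Help starting from transient state s. Then h(Help) = 1 and h(Checkout) = 0. By first-step analysis:
h(Product) = 0.25·1 + 0.2·h(Product) + 0.2·h(Search) + 0.15·0 + 0.2·h(Cart)
h(Search) = 0.25·1 + 0.25·h(Product) + 0.3·h(Search) + 0.1·0 + 0.1·h(Cart)
h(Cart) = 0.15·1 + 0.3·h(Product) + 0.1·h(Search) + 0.2·0 + 0.25·h(Cart)
Solving: h(Product) = 0.6073, h(Search) = 0.6497, h(Cart) = 0.5295.
Starting from Search, the probability is 0.6497.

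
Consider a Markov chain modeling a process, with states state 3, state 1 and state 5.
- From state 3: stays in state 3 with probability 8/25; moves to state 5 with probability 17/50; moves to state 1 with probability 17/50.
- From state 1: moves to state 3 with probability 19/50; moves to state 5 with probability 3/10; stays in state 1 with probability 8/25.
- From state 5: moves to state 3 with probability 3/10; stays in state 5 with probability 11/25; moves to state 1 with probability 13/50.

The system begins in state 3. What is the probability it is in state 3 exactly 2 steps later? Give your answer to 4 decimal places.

Sum over the intermediate state after 1 step:
P = P(state 3→state 3)·P(state 3→state 3) + P(state 3→state 1)·P(state 1→state 3) + P(state 3→state 5)·P(state 5→state 3)
  = 0.32×0.32 + 0.34×0.38 + 0.34×0.3
  = 0.1024 + 0.1292 + 0.1020 = 0.3336

0.3336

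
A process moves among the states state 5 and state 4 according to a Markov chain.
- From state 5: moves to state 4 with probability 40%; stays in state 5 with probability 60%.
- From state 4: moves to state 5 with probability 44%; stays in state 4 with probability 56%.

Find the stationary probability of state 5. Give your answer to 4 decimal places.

0.5238

Let the stationary distribution be π with π = πP and π_1 + π_2 = 1.
π_1 = 0.6·π_1 + 0.44·π_2
Solving with the normalization constraint gives π = (0.5238, 0.4762).
So the stationary probability of state 5 is 0.5238.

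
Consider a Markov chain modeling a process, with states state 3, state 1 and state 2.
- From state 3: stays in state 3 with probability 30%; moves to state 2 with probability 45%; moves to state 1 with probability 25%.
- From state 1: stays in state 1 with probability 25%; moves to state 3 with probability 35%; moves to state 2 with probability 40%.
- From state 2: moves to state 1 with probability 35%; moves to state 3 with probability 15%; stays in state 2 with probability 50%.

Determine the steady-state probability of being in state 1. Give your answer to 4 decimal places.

Let the stationary distribution be π with π = πP and π_1 + π_2 + π_3 = 1.
π_1 = 0.3·π_1 + 0.35·π_2 + 0.15·π_3
π_2 = 0.25·π_1 + 0.25·π_2 + 0.35·π_3
Solving with the normalization constraint gives π = (0.2461, 0.2958, 0.4581).
So the stationary probability of state 1 is 0.2958.

0.2958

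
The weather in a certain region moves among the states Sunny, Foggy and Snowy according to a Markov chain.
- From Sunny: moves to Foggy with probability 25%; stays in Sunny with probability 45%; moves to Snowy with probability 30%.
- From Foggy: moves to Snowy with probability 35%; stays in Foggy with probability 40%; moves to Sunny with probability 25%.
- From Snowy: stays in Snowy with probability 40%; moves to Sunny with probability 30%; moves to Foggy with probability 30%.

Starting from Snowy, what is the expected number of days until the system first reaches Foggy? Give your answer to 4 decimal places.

Let t(s) be the expected number of days to first reach Foggy from state s, with t(Foggy) = 0. Conditioning on the first day:
t(Sunny) = 1 + 0.45·t(Sunny) + 0.3·t(Snowy)
t(Snowy) = 1 + 0.3·t(Sunny) + 0.4·t(Snowy)
Solving: t(Sunny) = 3.7500, t(Snowy) = 3.5417.
Expected days from Snowy to Foggy: 3.5417.

3.5417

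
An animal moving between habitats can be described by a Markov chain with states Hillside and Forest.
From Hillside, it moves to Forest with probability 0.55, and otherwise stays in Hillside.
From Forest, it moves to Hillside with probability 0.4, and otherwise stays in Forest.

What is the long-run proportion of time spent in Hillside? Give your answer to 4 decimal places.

Let the stationary distribution be π with π = πP and π_1 + π_2 = 1.
π_1 = 0.45·π_1 + 0.4·π_2
Solving with the normalization constraint gives π = (0.4211, 0.5789).
So the stationary probability of Hillside is 0.4211.

0.4211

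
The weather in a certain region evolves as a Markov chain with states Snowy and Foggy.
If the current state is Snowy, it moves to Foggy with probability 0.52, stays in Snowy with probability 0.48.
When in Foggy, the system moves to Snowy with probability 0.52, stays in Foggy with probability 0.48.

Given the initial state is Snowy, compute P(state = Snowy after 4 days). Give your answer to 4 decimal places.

Propagate the distribution vector 4 days from Snowy.
After 0 days: (1.0000, 0.0000)
After 1 day: (0.4800, 0.5200)
After 2 days: (0.5008, 0.4992)
After 3 days: (0.5000, 0.5000)
After 4 days: (0.5000, 0.5000)
P(in Snowy after 4 days) = 0.5000

0.5000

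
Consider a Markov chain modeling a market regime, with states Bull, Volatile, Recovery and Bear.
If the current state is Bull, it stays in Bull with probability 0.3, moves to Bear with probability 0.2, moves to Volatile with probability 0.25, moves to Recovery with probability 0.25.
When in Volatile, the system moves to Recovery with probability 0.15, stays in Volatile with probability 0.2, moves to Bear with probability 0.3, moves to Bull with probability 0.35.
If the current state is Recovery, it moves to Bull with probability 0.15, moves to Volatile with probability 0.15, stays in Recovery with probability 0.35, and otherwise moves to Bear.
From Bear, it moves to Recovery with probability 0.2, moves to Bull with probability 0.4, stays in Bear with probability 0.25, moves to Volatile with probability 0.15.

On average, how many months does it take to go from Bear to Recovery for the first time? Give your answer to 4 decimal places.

4.8082

Let t(s) be the expected number of months to first reach Recovery from state s, with t(Recovery) = 0. Conditioning on the first month:
t(Bull) = 1 + 0.3·t(Bull) + 0.25·t(Volatile) + 0.2·t(Bear)
t(Volatile) = 1 + 0.35·t(Bull) + 0.2·t(Volatile) + 0.3·t(Bear)
t(Bear) = 1 + 0.4·t(Bull) + 0.15·t(Volatile) + 0.25·t(Bear)
Solving: t(Bull) = 4.6136, t(Volatile) = 5.0716, t(Bear) = 4.8082.
Expected months from Bear to Recovery: 4.8082.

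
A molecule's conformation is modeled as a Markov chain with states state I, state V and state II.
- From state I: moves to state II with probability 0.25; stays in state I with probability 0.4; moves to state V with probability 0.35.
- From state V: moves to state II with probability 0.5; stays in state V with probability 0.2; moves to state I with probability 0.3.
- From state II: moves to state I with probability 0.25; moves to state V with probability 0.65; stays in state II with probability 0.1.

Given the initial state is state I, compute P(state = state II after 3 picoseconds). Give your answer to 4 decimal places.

0.2981

Propagate the distribution vector 3 picoseconds from state I.
After 0 picoseconds: (1.0000, 0.0000, 0.0000)
After 1 picosecond: (0.4000, 0.3500, 0.2500)
After 2 picoseconds: (0.3275, 0.3725, 0.3000)
After 3 picoseconds: (0.3178, 0.3841, 0.2981)
P(in state II after 3 picoseconds) = 0.2981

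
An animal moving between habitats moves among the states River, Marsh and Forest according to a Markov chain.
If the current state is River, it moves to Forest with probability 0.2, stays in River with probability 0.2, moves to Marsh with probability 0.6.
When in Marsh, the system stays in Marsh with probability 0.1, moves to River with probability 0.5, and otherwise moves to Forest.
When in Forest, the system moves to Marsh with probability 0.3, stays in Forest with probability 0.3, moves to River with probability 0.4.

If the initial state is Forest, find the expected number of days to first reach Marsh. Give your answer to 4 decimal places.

Let t(s) be the expected number of days to first reach Marsh from state s, with t(Marsh) = 0. Conditioning on the first day:
t(River) = 1 + 0.2·t(River) + 0.2·t(Forest)
t(Forest) = 1 + 0.4·t(River) + 0.3·t(Forest)
Solving: t(River) = 1.8750, t(Forest) = 2.5000.
Expected days from Forest to Marsh: 2.5000.

2.5000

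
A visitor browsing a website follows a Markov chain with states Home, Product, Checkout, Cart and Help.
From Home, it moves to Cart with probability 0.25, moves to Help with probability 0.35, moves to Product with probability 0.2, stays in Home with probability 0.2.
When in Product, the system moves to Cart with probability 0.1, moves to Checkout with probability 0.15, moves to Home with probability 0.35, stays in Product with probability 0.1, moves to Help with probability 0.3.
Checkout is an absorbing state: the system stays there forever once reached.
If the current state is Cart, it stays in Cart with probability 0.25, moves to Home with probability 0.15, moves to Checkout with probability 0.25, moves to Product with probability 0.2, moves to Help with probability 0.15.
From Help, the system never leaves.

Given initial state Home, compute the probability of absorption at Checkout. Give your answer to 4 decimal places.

Let h(s) be the probability of absorption at Checkout starting from transient state s. Then h(Checkout) = 1 and h(Help) = 0. By first-step analysis:
h(Home) = 0.2·h(Home) + 0.2·h(Product) + 0.25·h(Cart) + 0.35·0
h(Product) = 0.35·h(Home) + 0.1·h(Product) + 0.15·1 + 0.1·h(Cart) + 0.3·0
h(Cart) = 0.15·h(Home) + 0.2·h(Product) + 0.25·1 + 0.25·h(Cart) + 0.15·0
Solving: h(Home) = 0.2187, h(Product) = 0.3026, h(Cart) = 0.4578.
Starting from Home, the probability is 0.2187.

0.2187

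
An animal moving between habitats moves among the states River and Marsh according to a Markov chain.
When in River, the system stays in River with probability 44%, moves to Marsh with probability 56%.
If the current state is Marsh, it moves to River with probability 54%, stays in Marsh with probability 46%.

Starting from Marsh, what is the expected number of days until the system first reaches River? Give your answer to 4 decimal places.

1.8519

Let t(s) be the expected number of days to first reach River from state s, with t(River) = 0. Conditioning on the first day:
t(Marsh) = 1 + 0.46·t(Marsh)
Solving: t(Marsh) = 1.8519.
Expected days from Marsh to River: 1.8519.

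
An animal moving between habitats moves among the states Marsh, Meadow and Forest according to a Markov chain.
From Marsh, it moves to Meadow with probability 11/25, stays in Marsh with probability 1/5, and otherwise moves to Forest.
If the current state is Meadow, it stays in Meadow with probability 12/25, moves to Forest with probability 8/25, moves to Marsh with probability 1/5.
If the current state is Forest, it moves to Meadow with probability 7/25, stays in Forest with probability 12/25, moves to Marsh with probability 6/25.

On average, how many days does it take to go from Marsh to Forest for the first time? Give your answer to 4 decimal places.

Let t(s) be the expected number of days to first reach Forest from state s, with t(Forest) = 0. Conditioning on the first day:
t(Marsh) = 1 + 0.2·t(Marsh) + 0.44·t(Meadow)
t(Meadow) = 1 + 0.2·t(Marsh) + 0.48·t(Meadow)
Solving: t(Marsh) = 2.9268, t(Meadow) = 3.0488.
Expected days from Marsh to Forest: 2.9268.

2.9268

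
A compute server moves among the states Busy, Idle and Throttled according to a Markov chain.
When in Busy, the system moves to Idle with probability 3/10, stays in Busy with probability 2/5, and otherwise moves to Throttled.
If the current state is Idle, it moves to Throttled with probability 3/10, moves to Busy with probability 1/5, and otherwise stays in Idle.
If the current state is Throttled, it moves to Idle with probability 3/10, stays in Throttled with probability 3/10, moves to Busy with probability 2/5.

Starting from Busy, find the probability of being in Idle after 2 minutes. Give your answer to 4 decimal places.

Sum over the intermediate state after 1 minute:
P = P(Busy→Busy)·P(Busy→Idle) + P(Busy→Idle)·P(Idle→Idle) + P(Busy→Throttled)·P(Throttled→Idle)
  = 0.4×0.3 + 0.3×0.5 + 0.3×0.3
  = 0.1200 + 0.1500 + 0.0900 = 0.3600

0.3600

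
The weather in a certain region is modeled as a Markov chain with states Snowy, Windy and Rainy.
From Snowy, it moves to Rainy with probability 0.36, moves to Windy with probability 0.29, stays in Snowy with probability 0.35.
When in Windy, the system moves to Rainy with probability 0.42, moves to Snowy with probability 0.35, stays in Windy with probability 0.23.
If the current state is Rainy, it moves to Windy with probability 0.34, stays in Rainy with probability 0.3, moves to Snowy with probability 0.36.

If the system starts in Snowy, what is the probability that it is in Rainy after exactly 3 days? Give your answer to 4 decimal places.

Propagate the distribution vector 3 days from Snowy.
After 0 days: (1.0000, 0.0000, 0.0000)
After 1 day: (0.3500, 0.2900, 0.3600)
After 2 days: (0.3536, 0.2906, 0.3558)
After 3 days: (0.3536, 0.2904, 0.3561)
P(in Rainy after 3 days) = 0.3561

0.3561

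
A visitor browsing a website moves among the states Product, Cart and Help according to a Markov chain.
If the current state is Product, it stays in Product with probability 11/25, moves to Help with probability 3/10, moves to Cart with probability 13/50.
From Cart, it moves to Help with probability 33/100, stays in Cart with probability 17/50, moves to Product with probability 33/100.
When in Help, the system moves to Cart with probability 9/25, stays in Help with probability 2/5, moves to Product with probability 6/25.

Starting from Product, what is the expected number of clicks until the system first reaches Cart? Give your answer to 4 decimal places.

Let t(s) be the expected number of clicks to first reach Cart from state s, with t(Cart) = 0. Conditioning on the first click:
t(Product) = 1 + 0.44·t(Product) + 0.3·t(Help)
t(Help) = 1 + 0.24·t(Product) + 0.4·t(Help)
Solving: t(Product) = 3.4091, t(Help) = 3.0303.
Expected clicks from Product to Cart: 3.4091.

3.4091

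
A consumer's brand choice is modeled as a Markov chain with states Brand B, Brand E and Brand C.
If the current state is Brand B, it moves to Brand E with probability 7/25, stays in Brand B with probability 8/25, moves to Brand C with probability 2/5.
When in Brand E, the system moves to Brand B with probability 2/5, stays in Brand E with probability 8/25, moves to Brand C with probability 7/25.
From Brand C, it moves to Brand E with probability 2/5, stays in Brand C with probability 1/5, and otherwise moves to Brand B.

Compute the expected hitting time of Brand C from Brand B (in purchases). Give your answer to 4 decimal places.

Let t(s) be the expected number of purchases to first reach Brand C from state s, with t(Brand C) = 0. Conditioning on the first purchase:
t(Brand B) = 1 + 0.32·t(Brand B) + 0.28·t(Brand E)
t(Brand E) = 1 + 0.4·t(Brand B) + 0.32·t(Brand E)
Solving: t(Brand B) = 2.7397, t(Brand E) = 3.0822.
Expected purchases from Brand B to Brand C: 2.7397.

2.7397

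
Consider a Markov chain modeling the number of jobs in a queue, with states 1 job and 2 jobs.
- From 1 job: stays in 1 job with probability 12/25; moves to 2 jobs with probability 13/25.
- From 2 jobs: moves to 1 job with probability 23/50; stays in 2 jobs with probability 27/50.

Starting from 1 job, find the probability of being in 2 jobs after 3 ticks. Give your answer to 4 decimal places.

Propagate the distribution vector 3 ticks from 1 job.
After 0 ticks: (1.0000, 0.0000)
After 1 tick: (0.4800, 0.5200)
After 2 ticks: (0.4696, 0.5304)
After 3 ticks: (0.4694, 0.5306)
P(in 2 jobs after 3 ticks) = 0.5306

0.5306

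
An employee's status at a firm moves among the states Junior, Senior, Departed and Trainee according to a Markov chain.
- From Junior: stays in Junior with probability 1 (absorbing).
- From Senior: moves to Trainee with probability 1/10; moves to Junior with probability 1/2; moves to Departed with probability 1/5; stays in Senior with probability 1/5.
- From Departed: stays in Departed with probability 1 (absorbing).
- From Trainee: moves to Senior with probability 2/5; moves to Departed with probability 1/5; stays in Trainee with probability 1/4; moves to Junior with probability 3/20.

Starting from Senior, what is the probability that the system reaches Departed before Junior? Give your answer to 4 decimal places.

0.3036

Let h(s) be the probability of absorption at Departed starting from transient state s. Then h(Departed) = 1 and h(Junior) = 0. By first-step analysis:
h(Senior) = 0.5·0 + 0.2·h(Senior) + 0.2·1 + 0.1·h(Trainee)
h(Trainee) = 0.15·0 + 0.4·h(Senior) + 0.2·1 + 0.25·h(Trainee)
Solving: h(Senior) = 0.3036, h(Trainee) = 0.4286.
Starting from Senior, the probability is 0.3036.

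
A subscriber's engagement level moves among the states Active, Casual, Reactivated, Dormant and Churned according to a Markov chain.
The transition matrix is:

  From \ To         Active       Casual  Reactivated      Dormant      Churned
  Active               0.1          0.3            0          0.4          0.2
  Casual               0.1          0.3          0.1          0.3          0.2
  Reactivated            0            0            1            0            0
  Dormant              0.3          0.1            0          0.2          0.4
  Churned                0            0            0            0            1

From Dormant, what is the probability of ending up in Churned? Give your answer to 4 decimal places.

0.9467

Let h(s) be the probability of absorption at Churned starting from transient state s. Then h(Churned) = 1 and h(Reactivated) = 0. By first-step analysis:
h(Active) = 0.1·h(Active) + 0.3·h(Casual) + 0.4·h(Dormant) + 0.2·1
h(Casual) = 0.1·h(Active) + 0.3·h(Casual) + 0.1·0 + 0.3·h(Dormant) + 0.2·1
h(Dormant) = 0.3·h(Active) + 0.1·h(Casual) + 0.2·h(Dormant) + 0.4·1
Solving: h(Active) = 0.9172, h(Casual) = 0.8225, h(Dormant) = 0.9467.
Starting from Dormant, the probability is 0.9467.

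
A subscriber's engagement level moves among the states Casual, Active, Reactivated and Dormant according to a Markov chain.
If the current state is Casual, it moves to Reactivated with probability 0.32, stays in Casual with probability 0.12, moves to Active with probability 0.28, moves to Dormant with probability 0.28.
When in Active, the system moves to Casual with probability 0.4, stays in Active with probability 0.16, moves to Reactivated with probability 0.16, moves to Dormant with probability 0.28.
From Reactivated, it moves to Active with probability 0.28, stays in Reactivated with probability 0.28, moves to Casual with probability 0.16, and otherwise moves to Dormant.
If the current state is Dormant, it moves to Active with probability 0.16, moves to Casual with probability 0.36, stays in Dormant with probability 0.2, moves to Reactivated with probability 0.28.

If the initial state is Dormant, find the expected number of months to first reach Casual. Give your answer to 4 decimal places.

Let t(s) be the expected number of months to first reach Casual from state s, with t(Casual) = 0. Conditioning on the first month:
t(Active) = 1 + 0.16·t(Active) + 0.16·t(Reactivated) + 0.28·t(Dormant)
t(Reactivated) = 1 + 0.28·t(Active) + 0.28·t(Reactivated) + 0.28·t(Dormant)
t(Dormant) = 1 + 0.16·t(Active) + 0.28·t(Reactivated) + 0.2·t(Dormant)
Solving: t(Active) = 2.9629, t(Reactivated) = 3.7709, t(Dormant) = 3.1624.
Expected months from Dormant to Casual: 3.1624.

3.1624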